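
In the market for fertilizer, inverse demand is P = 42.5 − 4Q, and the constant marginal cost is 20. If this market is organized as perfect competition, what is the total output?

Under competition P = MC = 20, so Q = (42.5 − 20)/4 = 5.625.

Q = 5.625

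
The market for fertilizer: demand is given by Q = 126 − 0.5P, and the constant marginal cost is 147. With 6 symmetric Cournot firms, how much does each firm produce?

q_i = 7.5

Inverting demand: P = 252 − 2Q.
With 6 symmetric Cournot firms, each firm's FOC gives 252 − 14q = 147, so q = 7.5, Q = 6·7.5 = 45, and P = 162.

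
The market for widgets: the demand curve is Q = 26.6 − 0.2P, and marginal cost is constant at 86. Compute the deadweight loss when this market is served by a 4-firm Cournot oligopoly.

Inverting demand: P = 133 − 5Q.
Perfect competition: P = MC = 86, so 133 − 5Q = 86 and Q = 9.4.
With 4 symmetric Cournot firms, each firm's FOC gives 133 − 25q = 86, so q = 1.88, Q = 4·1.88 = 7.52, and P = 95.4.
DWL is the triangle between Q = 7.52 and Q = 9.4: ½·(9.4 − 7.52)·(95.4 − 86) = 8.836.

DWL = 8.836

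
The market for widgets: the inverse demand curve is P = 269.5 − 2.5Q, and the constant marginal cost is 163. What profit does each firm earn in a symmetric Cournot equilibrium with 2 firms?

In a 2-firm Cournot equilibrium, symmetry and the first-order condition give q = (269.5 − 163)/(7.5) = 14.2. So Q = 28.4 and P = 198.5.
Each firm's profit = (198.5 − 163)·14.2 = 504.1.

π_i = 504.1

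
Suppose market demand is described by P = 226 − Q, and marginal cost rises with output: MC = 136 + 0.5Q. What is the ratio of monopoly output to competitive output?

Q_m/Q_c = 0.6

Monopoly sets MR = MC: 226 − 2Q = 136 + 0.5Q ⇒ Q = 36, P = 226 − 36 = 190.
Under competition P = MC: 226 − Q = 136 + 0.5Q ⇒ Q = 60, P = 166.
Ratio Q_m/Q_c = 36/60 = 0.6.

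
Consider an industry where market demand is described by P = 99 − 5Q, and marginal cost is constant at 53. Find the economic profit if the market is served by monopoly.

The monopolist equates marginal revenue to marginal cost: 99 − 10Q = 53, so Q = 4.6. From demand, P = 76.
Profit = (76 − 53)·4.6 = 105.8.

Profit = 105.8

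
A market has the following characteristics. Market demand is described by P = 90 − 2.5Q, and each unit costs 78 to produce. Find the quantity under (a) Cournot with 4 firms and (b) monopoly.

Cournot: Q = 3.84; Monopoly: Q = 2.4

Cournot with 4 identical firms: the symmetric best-response condition is 90 − 12.5q = 78. Each firm produces q = 0.96, total output Q = 3.84, price P = 80.4.
A monopolist chooses Q where MR = MC. MR = 90 − 5Q; setting this equal to 78 gives Q = 2.4 and P = 84.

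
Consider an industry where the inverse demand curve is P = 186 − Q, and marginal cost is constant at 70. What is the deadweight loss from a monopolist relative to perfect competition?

DWL = 1682

Competitive firms price at marginal cost: P = 70, giving Q = 116.
The monopolist equates marginal revenue to marginal cost: 186 − 2Q = 70, so Q = 58. From demand, P = 128.
DWL is the triangle between Q = 58 and Q = 116: ½·(116 − 58)·(128 − 70) = 1682.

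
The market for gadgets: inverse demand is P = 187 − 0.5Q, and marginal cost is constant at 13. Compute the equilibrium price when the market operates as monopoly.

P = 100

Monopoly sets MR = MC: 187 − Q = 13 ⇒ Q = 174, P = 187 − 0.5·174 = 100.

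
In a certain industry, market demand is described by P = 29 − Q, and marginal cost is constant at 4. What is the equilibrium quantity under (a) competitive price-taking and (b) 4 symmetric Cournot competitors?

Perfect competition: P = MC = 4, so 29 − Q = 4 and Q = 25.
Cournot with 4 identical firms: the symmetric best-response condition is 29 − 5q = 4. Each firm produces q = 5, total output Q = 20, price P = 9.

Competition: Q = 25; Cournot: Q = 20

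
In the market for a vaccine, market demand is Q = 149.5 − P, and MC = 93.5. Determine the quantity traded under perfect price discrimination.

Q = 56

Inverting demand: P = 149.5 − Q.
Under first-degree price discrimination the firm charges each unit its demand price and produces up to where P = MC, i.e. Q = 56. Consumer surplus is zero; producer surplus equals total surplus.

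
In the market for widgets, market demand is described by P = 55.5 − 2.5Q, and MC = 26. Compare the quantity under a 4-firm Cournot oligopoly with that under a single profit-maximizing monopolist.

Cournot: Q = 9.44; Monopoly: Q = 5.9

In a 4-firm Cournot equilibrium, symmetry and the first-order condition give q = (55.5 − 26)/(12.5) = 2.36. So Q = 9.44 and P = 31.9.
A monopolist chooses Q where MR = MC. MR = 55.5 − 5Q; setting this equal to 26 gives Q = 5.9 and P = 40.75.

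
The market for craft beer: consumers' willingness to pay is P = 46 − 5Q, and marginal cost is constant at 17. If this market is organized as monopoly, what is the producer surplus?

PS = 42.05

A monopolist chooses Q where MR = MC. MR = 46 − 10Q; setting this equal to 17 gives Q = 2.9 and P = 31.5.
PS = (31.5 − 17)·2.9 = 42.05.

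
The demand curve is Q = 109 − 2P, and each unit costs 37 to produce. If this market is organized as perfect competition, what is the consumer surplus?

Inverting demand: P = 54.5 − 0.5Q.
Under competition P = MC = 37, so Q = (54.5 − 37)/0.5 = 35.
CS = ½·(54.5 − 37)·35 = 306.25.

CS = 306.25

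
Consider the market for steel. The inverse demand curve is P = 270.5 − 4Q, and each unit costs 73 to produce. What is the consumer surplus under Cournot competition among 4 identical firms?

CS = 3120.5

In a 4-firm Cournot equilibrium, symmetry and the first-order condition give q = (270.5 − 73)/(20) = 9.875. So Q = 39.5 and P = 112.5.
CS = ½·(270.5 − 112.5)·39.5 = 3120.5.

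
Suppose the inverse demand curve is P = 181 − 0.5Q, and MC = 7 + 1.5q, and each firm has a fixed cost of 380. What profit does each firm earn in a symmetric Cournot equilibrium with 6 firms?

π_i = 1133.8

With 6 symmetric Cournot firms, each firm's FOC gives 181 − 3.5q = 7 + 1.5q, so q = 34.8, Q = 6·34.8 = 208.8, and P = 76.6.
Each firm's profit = 76.6·34.8 − (7·34.8 + ½·1.5·34.8²) − 380 = 1133.8.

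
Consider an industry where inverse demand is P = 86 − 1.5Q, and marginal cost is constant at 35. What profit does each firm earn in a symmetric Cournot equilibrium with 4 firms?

π_i = 69.36

In a 4-firm Cournot equilibrium, symmetry and the first-order condition give q = (86 − 35)/(7.5) = 6.8. So Q = 27.2 and P = 45.2.
Each firm's profit = (45.2 − 35)·6.8 = 69.36.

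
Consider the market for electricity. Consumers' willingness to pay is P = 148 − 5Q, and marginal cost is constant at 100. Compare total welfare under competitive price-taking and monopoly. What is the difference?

Total welfare falls by 57.6

Under competition P = MC = 100, so Q = (148 − 100)/5 = 9.6.
CS = ½·(148 − 100)·9.6 = 230.4; PS = (100 − 100)·9.6 = 0; TS = 230.4.
The monopolist equates marginal revenue to marginal cost: 148 − 10Q = 100, so Q = 4.8. From demand, P = 124.
CS = ½·(148 − 124)·4.8 = 57.6; PS = (124 − 100)·4.8 = 115.2; TS = 172.8.
Change in total welfare: 172.8 − 230.4 = −57.6.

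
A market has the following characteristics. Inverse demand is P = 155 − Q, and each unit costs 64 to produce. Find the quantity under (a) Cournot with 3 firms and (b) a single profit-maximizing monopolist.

Cournot: Q = 68.25; Monopoly: Q = 45.5

With 3 symmetric Cournot firms, each firm's FOC gives 155 − 4q = 64, so q = 22.75, Q = 3·22.75 = 68.25, and P = 86.75.
The monopolist equates marginal revenue to marginal cost: 155 − 2Q = 64, so Q = 45.5. From demand, P = 109.5.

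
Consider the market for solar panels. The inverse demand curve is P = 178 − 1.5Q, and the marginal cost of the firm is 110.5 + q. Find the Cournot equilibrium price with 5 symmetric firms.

In a 5-firm Cournot equilibrium, symmetry and the first-order condition give q = (178 − 110.5)/(10) = 6.75. So Q = 33.75 and P = 127.375.

P = 127.375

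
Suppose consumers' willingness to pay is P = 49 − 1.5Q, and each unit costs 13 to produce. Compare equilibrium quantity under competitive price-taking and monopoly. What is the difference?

Perfect competition: P = MC = 13, so 49 − 1.5Q = 13 and Q = 24.
A monopolist chooses Q where MR = MC. MR = 49 − 3Q; setting this equal to 13 gives Q = 12 and P = 31.
Change in equilibrium quantity: 12 − 24 = −12.

Q falls by 12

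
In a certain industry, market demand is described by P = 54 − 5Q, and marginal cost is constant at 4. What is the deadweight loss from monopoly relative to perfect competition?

Under competition P = MC = 4, so Q = (54 − 4)/5 = 10.
A monopolist chooses Q where MR = MC. MR = 54 − 10Q; setting this equal to 4 gives Q = 5 and P = 29.
DWL is the triangle between Q = 5 and Q = 10: ½·(10 − 5)·(29 − 4) = 62.5.

DWL = 62.5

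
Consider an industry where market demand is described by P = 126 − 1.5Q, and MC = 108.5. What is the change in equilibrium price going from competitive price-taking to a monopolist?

Competitive firms price at marginal cost: P = 108.5, giving Q = 35/3.
The monopolist equates marginal revenue to marginal cost: 126 − 3Q = 108.5, so Q = 35/6. From demand, P = 117.25.
Change in equilibrium price: 117.25 − 108.5 = 8.75.

Equilibrium price rises by 8.75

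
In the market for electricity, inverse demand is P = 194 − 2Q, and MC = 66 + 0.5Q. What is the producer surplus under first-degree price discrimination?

With perfect price discrimination, output is the efficient level Q = 51.2 (where demand meets MC), but every buyer pays their willingness to pay: CS = 0 and PS = total surplus.
PS = ½·(194 − 66)·51.2 = 3276.8.

PS = 3276.8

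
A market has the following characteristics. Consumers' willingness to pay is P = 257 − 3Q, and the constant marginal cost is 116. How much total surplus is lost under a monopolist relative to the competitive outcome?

Perfect competition: P = MC = 116, so 257 − 3Q = 116 and Q = 47.
Monopoly sets MR = MC: 257 − 6Q = 116 ⇒ Q = 23.5, P = 257 − 3·23.5 = 186.5.
DWL is the triangle between Q = 23.5 and Q = 47: ½·(47 − 23.5)·(186.5 − 116) = 828.375.

DWL = 828.375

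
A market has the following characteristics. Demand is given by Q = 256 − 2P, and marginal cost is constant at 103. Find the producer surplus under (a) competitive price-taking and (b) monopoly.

Competition: PS = 0; Monopoly: PS = 312.5

Inverting demand: P = 128 − 0.5Q.
Competitive firms price at marginal cost: P = 103, giving Q = 50.
PS = (103 − 103)·50 = 0.
Monopoly sets MR = MC: 128 − Q = 103 ⇒ Q = 25, P = 128 − 0.5·25 = 115.5.
PS = (115.5 − 103)·25 = 312.5.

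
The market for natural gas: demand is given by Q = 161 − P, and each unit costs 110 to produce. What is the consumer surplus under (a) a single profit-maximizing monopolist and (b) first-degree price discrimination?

Monopoly: CS = 325.125; Perfect PD: CS = 0

Inverting demand: P = 161 − Q.
Monopoly sets MR = MC: 161 − 2Q = 110 ⇒ Q = 25.5, P = 161 − 25.5 = 135.5.
CS = ½·(161 − 135.5)·25.5 = 325.125.
A perfectly discriminating monopolist sells every unit with P(Q) ≥ MC(Q), so output equals the competitive quantity Q = 51. Each buyer pays their reservation price, so CS = 0 and the firm captures all surplus.
CS = 0.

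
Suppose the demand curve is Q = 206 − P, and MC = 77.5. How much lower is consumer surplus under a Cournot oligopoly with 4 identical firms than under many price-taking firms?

Inverting demand: P = 206 − Q.
Under competition P = MC = 77.5, so Q = (206 − 77.5)/1 = 128.5.
CS = ½·(206 − 77.5)·128.5 = 8256.125.
With 4 symmetric Cournot firms, each firm's FOC gives 206 − 5q = 77.5, so q = 25.7, Q = 4·25.7 = 102.8, and P = 103.2.
CS = ½·(206 − 103.2)·102.8 = 5283.92.
Change in consumer surplus: 5283.92 − 8256.125 = −2972.205.

CS falls by 2972.205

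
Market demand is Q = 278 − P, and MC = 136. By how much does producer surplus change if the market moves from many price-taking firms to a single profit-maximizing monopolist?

Inverting demand: P = 278 − Q.
Competitive firms price at marginal cost: P = 136, giving Q = 142.
PS = (136 − 136)·142 = 0.
Monopoly sets MR = MC: 278 − 2Q = 136 ⇒ Q = 71, P = 278 − 71 = 207.
PS = (207 − 136)·71 = 5041.
Change in producer surplus: 5041 − 0 = 5041.

Producer surplus rises by 5041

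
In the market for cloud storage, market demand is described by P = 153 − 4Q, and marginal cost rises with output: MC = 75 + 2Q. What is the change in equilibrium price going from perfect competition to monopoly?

Competitive equilibrium sets price equal to marginal cost: 153 − 4Q = 75 + 2Q, so Q = 13 and P = 101.
The monopolist equates marginal revenue to marginal cost: 153 − 8Q = 75 + 2Q, so Q = 7.8. From demand, P = 121.8.
Change in equilibrium price: 121.8 − 101 = 20.8.

Equilibrium price rises by 20.8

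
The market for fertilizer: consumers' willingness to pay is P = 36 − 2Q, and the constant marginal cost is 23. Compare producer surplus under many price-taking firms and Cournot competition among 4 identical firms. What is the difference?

Competitive firms price at marginal cost: P = 23, giving Q = 6.5.
PS = (23 − 23)·6.5 = 0.
Cournot with 4 identical firms: the symmetric best-response condition is 36 − 10q = 23. Each firm produces q = 1.3, total output Q = 5.2, price P = 25.6.
PS = (25.6 − 23)·5.2 = 13.52.
Change in producer surplus: 13.52 − 0 = 13.52.

Producer surplus rises by 13.52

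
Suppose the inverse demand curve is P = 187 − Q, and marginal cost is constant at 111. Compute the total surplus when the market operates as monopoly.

TS = 2166

A monopolist chooses Q where MR = MC. MR = 187 − 2Q; setting this equal to 111 gives Q = 38 and P = 149.
CS = ½·(187 − 149)·38 = 722; PS = (149 − 111)·38 = 1444; TS = 2166.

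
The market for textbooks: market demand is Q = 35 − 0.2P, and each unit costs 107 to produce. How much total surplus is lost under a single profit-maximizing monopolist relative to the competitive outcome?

Inverting demand: P = 175 − 5Q.
Under competition P = MC = 107, so Q = (175 − 107)/5 = 13.6.
Monopoly sets MR = MC: 175 − 10Q = 107 ⇒ Q = 6.8, P = 175 − 5·6.8 = 141.
DWL is the triangle between Q = 6.8 and Q = 13.6: ½·(13.6 − 6.8)·(141 − 107) = 115.6.

DWL = 115.6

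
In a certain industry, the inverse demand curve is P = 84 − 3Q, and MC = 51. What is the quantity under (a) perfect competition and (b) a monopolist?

Competitive firms price at marginal cost: P = 51, giving Q = 11.
The monopolist equates marginal revenue to marginal cost: 84 − 6Q = 51, so Q = 5.5. From demand, P = 67.5.

Competition: Q = 11; Monopoly: Q = 5.5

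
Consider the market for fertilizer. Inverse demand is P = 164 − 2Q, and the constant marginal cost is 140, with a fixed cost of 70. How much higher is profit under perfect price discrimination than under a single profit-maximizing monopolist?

π rises by 72

A monopolist chooses Q where MR = MC. MR = 164 − 4Q; setting this equal to 140 gives Q = 6 and P = 152.
Profit = (152 − 140)·6 − 70 = 2.
Under first-degree price discrimination the firm charges each unit its demand price and produces up to where P = MC, i.e. Q = 12. Consumer surplus is zero; producer surplus equals total surplus.
PS equals the full surplus area, 144. Profit = 144 − 70 = 74.
Change in profit: 74 − 2 = 72.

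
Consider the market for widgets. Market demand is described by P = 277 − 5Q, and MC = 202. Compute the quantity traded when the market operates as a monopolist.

Q = 7.5

Monopoly sets MR = MC: 277 − 10Q = 202 ⇒ Q = 7.5, P = 277 − 5·7.5 = 239.5.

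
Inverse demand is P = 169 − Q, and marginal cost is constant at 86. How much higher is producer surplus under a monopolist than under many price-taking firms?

Producer surplus rises by 1722.25

Under competition P = MC = 86, so Q = (169 − 86)/1 = 83.
PS = (86 − 86)·83 = 0.
Monopoly sets MR = MC: 169 − 2Q = 86 ⇒ Q = 41.5, P = 169 − 41.5 = 127.5.
PS = (127.5 − 86)·41.5 = 1722.25.
Change in producer surplus: 1722.25 − 0 = 1722.25.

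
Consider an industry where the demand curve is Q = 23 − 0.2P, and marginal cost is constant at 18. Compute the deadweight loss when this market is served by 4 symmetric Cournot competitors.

DWL = 37.636

Inverting demand: P = 115 − 5Q.
Perfect competition: P = MC = 18, so 115 − 5Q = 18 and Q = 19.4.
With 4 symmetric Cournot firms, each firm's FOC gives 115 − 25q = 18, so q = 3.88, Q = 4·3.88 = 15.52, and P = 37.4.
DWL is the triangle between Q = 15.52 and Q = 19.4: ½·(19.4 − 15.52)·(37.4 − 18) = 37.636.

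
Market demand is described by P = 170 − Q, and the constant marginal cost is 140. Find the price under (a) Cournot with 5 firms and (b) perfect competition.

In a 5-firm Cournot equilibrium, symmetry and the first-order condition give q = (170 − 140)/(6) = 5. So Q = 25 and P = 145.
Under competition P = MC = 140, so Q = (170 − 140)/1 = 30.

Cournot: P = 145; Competition: P = 140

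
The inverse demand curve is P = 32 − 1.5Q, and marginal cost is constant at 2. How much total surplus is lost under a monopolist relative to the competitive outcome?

DWL = 75

Competitive firms price at marginal cost: P = 2, giving Q = 20.
Monopoly sets MR = MC: 32 − 3Q = 2 ⇒ Q = 10, P = 32 − 1.5·10 = 17.
DWL is the triangle between Q = 10 and Q = 20: ½·(20 − 10)·(17 − 2) = 75.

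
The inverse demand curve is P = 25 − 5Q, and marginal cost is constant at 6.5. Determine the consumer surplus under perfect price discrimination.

With perfect price discrimination, output is the efficient level Q = 3.7 (where demand meets MC), but every buyer pays their willingness to pay: CS = 0 and PS = total surplus.
CS = 0.

CS = 0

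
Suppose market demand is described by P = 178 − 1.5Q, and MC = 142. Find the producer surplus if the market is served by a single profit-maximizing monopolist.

The monopolist equates marginal revenue to marginal cost: 178 − 3Q = 142, so Q = 12. From demand, P = 160.
PS = (160 − 142)·12 = 216.

PS = 216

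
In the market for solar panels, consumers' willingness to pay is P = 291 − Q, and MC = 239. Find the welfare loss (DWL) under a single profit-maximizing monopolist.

DWL = 338

Competitive firms price at marginal cost: P = 239, giving Q = 52.
A monopolist chooses Q where MR = MC. MR = 291 − 2Q; setting this equal to 239 gives Q = 26 and P = 265.
DWL is the triangle between Q = 26 and Q = 52: ½·(52 − 26)·(265 − 239) = 338.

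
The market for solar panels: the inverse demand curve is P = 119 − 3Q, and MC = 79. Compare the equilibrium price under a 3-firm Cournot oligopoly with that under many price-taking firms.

Cournot: P = 89; Competition: P = 79

In a 3-firm Cournot equilibrium, symmetry and the first-order condition give q = (119 − 79)/(12) = 10/3. So Q = 10 and P = 89.
Under competition P = MC = 79, so Q = (119 − 79)/3 = 40/3.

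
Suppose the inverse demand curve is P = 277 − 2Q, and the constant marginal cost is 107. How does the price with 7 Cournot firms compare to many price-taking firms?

Cournot: P = 128.25; Competition: P = 107

With 7 symmetric Cournot firms, each firm's FOC gives 277 − 16q = 107, so q = 10.625, Q = 7·10.625 = 74.375, and P = 128.25.
Competitive firms price at marginal cost: P = 107, giving Q = 85.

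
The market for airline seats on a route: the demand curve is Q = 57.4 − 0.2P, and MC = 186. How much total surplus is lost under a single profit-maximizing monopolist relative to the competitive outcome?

Inverting demand: P = 287 − 5Q.
Perfect competition: P = MC = 186, so 287 − 5Q = 186 and Q = 20.2.
A monopolist chooses Q where MR = MC. MR = 287 − 10Q; setting this equal to 186 gives Q = 10.1 and P = 236.5.
DWL is the triangle between Q = 10.1 and Q = 20.2: ½·(20.2 − 10.1)·(236.5 − 186) = 255.025.

DWL = 255.025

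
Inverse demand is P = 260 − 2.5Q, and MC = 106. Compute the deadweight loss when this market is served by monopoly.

Under competition P = MC = 106, so Q = (260 − 106)/2.5 = 61.6.
Monopoly sets MR = MC: 260 − 5Q = 106 ⇒ Q = 30.8, P = 260 − 2.5·30.8 = 183.
DWL is the triangle between Q = 30.8 and Q = 61.6: ½·(61.6 − 30.8)·(183 − 106) = 1185.8.

DWL = 1185.8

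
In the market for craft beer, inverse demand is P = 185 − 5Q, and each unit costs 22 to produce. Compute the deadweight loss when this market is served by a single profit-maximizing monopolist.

DWL = 664.225

Perfect competition: P = MC = 22, so 185 − 5Q = 22 and Q = 32.6.
Monopoly sets MR = MC: 185 − 10Q = 22 ⇒ Q = 16.3, P = 185 − 5·16.3 = 103.5.
DWL is the triangle between Q = 16.3 and Q = 32.6: ½·(32.6 − 16.3)·(103.5 − 22) = 664.225.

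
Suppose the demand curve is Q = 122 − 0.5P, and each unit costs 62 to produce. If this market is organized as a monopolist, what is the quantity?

Inverting demand: P = 244 − 2Q.
A monopolist chooses Q where MR = MC. MR = 244 − 4Q; setting this equal to 62 gives Q = 45.5 and P = 153.

Q = 45.5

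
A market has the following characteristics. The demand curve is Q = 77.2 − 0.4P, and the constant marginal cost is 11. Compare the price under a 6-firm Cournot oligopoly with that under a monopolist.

Inverting demand: P = 193 − 2.5Q.
Cournot with 6 identical firms: the symmetric best-response condition is 193 − 17.5q = 11. Each firm produces q = 10.4, total output Q = 62.4, price P = 37.
A monopolist chooses Q where MR = MC. MR = 193 − 5Q; setting this equal to 11 gives Q = 36.4 and P = 102.

Cournot: P = 37; Monopoly: P = 102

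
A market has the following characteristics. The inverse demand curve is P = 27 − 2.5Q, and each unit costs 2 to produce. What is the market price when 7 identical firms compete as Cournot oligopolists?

P = 5.125

With 7 symmetric Cournot firms, each firm's FOC gives 27 − 20q = 2, so q = 1.25, Q = 7·1.25 = 8.75, and P = 5.125.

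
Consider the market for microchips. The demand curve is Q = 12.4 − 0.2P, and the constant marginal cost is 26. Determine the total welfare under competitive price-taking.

TS = 129.6

Inverting demand: P = 62 − 5Q.
Perfect competition: P = MC = 26, so 62 − 5Q = 26 and Q = 7.2.
CS = ½·(62 − 26)·7.2 = 129.6; PS = (26 − 26)·7.2 = 0; TS = 129.6.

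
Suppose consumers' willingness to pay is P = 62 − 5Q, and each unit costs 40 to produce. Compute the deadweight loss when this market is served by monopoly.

DWL = 12.1

Perfect competition: P = MC = 40, so 62 − 5Q = 40 and Q = 4.4.
The monopolist equates marginal revenue to marginal cost: 62 − 10Q = 40, so Q = 2.2. From demand, P = 51.
DWL is the triangle between Q = 2.2 and Q = 4.4: ½·(4.4 − 2.2)·(51 − 40) = 12.1.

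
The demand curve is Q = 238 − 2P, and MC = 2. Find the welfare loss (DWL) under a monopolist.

Inverting demand: P = 119 − 0.5Q.
Perfect competition: P = MC = 2, so 119 − 0.5Q = 2 and Q = 234.
A monopolist chooses Q where MR = MC. MR = 119 − Q; setting this equal to 2 gives Q = 117 and P = 60.5.
DWL is the triangle between Q = 117 and Q = 234: ½·(234 − 117)·(60.5 − 2) = 3422.25.

DWL = 3422.25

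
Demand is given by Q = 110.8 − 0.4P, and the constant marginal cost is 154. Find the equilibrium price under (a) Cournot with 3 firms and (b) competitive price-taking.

Cournot: P = 184.75; Competition: P = 154

Inverting demand: P = 277 − 2.5Q.
With 3 symmetric Cournot firms, each firm's FOC gives 277 − 10q = 154, so q = 12.3, Q = 3·12.3 = 36.9, and P = 184.75.
Perfect competition: P = MC = 154, so 277 − 2.5Q = 154 and Q = 49.2.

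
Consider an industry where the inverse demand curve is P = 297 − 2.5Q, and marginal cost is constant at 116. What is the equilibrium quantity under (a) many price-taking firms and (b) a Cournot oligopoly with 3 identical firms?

Perfect competition: P = MC = 116, so 297 − 2.5Q = 116 and Q = 72.4.
Cournot with 3 identical firms: the symmetric best-response condition is 297 − 10q = 116. Each firm produces q = 18.1, total output Q = 54.3, price P = 161.25.

Competition: Q = 72.4; Cournot: Q = 54.3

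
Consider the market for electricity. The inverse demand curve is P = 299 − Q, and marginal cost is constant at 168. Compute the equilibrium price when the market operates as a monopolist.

A monopolist chooses Q where MR = MC. MR = 299 − 2Q; setting this equal to 168 gives Q = 65.5 and P = 233.5.

P = 233.5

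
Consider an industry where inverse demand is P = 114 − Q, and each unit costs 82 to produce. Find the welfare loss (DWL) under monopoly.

Perfect competition: P = MC = 82, so 114 − Q = 82 and Q = 32.
A monopolist chooses Q where MR = MC. MR = 114 − 2Q; setting this equal to 82 gives Q = 16 and P = 98.
DWL is the triangle between Q = 16 and Q = 32: ½·(32 − 16)·(98 − 82) = 128.

DWL = 128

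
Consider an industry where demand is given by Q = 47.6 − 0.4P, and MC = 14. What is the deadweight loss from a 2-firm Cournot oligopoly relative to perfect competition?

Inverting demand: P = 119 − 2.5Q.
Perfect competition: P = MC = 14, so 119 − 2.5Q = 14 and Q = 42.
With 2 symmetric Cournot firms, each firm's FOC gives 119 − 7.5q = 14, so q = 14, Q = 2·14 = 28, and P = 49.
DWL is the triangle between Q = 28 and Q = 42: ½·(42 − 28)·(49 − 14) = 245.

DWL = 245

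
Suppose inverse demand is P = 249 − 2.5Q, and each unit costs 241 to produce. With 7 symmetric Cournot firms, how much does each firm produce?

In a 7-firm Cournot equilibrium, symmetry and the first-order condition give q = (249 − 241)/(20) = 0.4. So Q = 2.8 and P = 242.

q_i = 0.4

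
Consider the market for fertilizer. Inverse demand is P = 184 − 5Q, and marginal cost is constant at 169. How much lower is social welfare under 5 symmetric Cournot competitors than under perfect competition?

Perfect competition: P = MC = 169, so 184 − 5Q = 169 and Q = 3.
CS = ½·(184 − 169)·3 = 22.5; PS = (169 − 169)·3 = 0; TS = 22.5.
In a 5-firm Cournot equilibrium, symmetry and the first-order condition give q = (184 − 169)/(30) = 0.5. So Q = 2.5 and P = 171.5.
CS = ½·(184 − 171.5)·2.5 = 15.625; PS = (171.5 − 169)·2.5 = 6.25; TS = 21.875.
Change in social welfare: 21.875 − 22.5 = −0.625.

Social welfare falls by 0.625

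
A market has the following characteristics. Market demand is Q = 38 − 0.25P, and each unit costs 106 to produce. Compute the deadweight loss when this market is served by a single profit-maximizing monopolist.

DWL = 66.125

Inverting demand: P = 152 − 4Q.
Competitive firms price at marginal cost: P = 106, giving Q = 11.5.
The monopolist equates marginal revenue to marginal cost: 152 − 8Q = 106, so Q = 5.75. From demand, P = 129.
DWL is the triangle between Q = 5.75 and Q = 11.5: ½·(11.5 − 5.75)·(129 − 106) = 66.125.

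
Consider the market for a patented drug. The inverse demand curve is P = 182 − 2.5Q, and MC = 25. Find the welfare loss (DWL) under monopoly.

DWL = 1232.45

Under competition P = MC = 25, so Q = (182 − 25)/2.5 = 62.8.
A monopolist chooses Q where MR = MC. MR = 182 − 5Q; setting this equal to 25 gives Q = 31.4 and P = 103.5.
DWL is the triangle between Q = 31.4 and Q = 62.8: ½·(62.8 − 31.4)·(103.5 − 25) = 1232.45.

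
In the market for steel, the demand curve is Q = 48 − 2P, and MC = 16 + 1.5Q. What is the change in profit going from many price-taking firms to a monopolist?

π rises by 0.8

Inverting demand: P = 24 − 0.5Q.
Under competition P = MC: 24 − 0.5Q = 16 + 1.5Q ⇒ Q = 4, P = 22.
Profit = 22·4 − (16·4 + ½·1.5·4²) = 12.
A monopolist chooses Q where MR = MC. MR = 24 − Q; setting this equal to 16 + 1.5Q gives Q = 3.2 and P = 22.4.
Profit = 22.4·3.2 − (16·3.2 + ½·1.5·3.2²) = 12.8.
Change in profit: 12.8 − 12 = 0.8.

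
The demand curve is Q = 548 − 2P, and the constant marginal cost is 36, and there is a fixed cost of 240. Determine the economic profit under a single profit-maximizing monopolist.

Profit = 28082

Inverting demand: P = 274 − 0.5Q.
The monopolist equates marginal revenue to marginal cost: 274 − Q = 36, so Q = 238. From demand, P = 155.
Profit = (155 − 36)·238 − 240 = 28082.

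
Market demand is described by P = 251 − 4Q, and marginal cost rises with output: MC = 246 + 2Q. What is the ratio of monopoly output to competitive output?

Monopoly sets MR = MC: 251 − 8Q = 246 + 2Q ⇒ Q = 0.5, P = 251 − 4·0.5 = 249.
Under competition P = MC: 251 − 4Q = 246 + 2Q ⇒ Q = 5/6, P = 743/3.
Ratio Q_m/Q_c = 0.5/(5/6) = 0.6.

Q_m/Q_c = 0.6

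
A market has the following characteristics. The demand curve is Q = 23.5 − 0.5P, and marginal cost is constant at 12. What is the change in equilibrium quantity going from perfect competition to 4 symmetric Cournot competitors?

Inverting demand: P = 47 − 2Q.
Under competition P = MC = 12, so Q = (47 − 12)/2 = 17.5.
With 4 symmetric Cournot firms, each firm's FOC gives 47 − 10q = 12, so q = 3.5, Q = 4·3.5 = 14, and P = 19.
Change in equilibrium quantity: 14 − 17.5 = −3.5.

Q falls by 3.5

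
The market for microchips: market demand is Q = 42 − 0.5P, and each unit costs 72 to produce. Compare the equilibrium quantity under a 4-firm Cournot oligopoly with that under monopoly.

Inverting demand: P = 84 − 2Q.
With 4 symmetric Cournot firms, each firm's FOC gives 84 − 10q = 72, so q = 1.2, Q = 4·1.2 = 4.8, and P = 74.4.
Monopoly sets MR = MC: 84 − 4Q = 72 ⇒ Q = 3, P = 84 − 2·3 = 78.

Cournot: Q = 4.8; Monopoly: Q = 3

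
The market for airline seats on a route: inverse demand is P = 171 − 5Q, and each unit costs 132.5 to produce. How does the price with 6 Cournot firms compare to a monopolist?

Cournot: P = 138; Monopoly: P = 151.75

Cournot with 6 identical firms: the symmetric best-response condition is 171 − 35q = 132.5. Each firm produces q = 1.1, total output Q = 6.6, price P = 138.
A monopolist chooses Q where MR = MC. MR = 171 − 10Q; setting this equal to 132.5 gives Q = 3.85 and P = 151.75.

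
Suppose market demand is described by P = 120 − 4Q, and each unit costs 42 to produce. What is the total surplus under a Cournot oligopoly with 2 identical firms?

TS = 676

Cournot with 2 identical firms: the symmetric best-response condition is 120 − 12q = 42. Each firm produces q = 6.5, total output Q = 13, price P = 68.
CS = ½·(120 − 68)·13 = 338; PS = (68 − 42)·13 = 338; TS = 676.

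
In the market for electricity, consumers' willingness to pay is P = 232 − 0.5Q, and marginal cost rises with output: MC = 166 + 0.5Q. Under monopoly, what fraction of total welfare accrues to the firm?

PS/TS = 0.75

Monopoly sets MR = MC: 232 − Q = 166 + 0.5Q ⇒ Q = 44, P = 232 − 0.5·44 = 210.
CS = ½·(232 − 210)·44 = 484.
PS = P·Q − VC(Q) = 210·44 − (166·44 + ½·0.5·44²) = 1452.
Share captured = PS/TS = 1452/1936 = 0.75.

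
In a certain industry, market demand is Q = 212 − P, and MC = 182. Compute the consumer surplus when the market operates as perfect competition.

CS = 450

Inverting demand: P = 212 − Q.
Perfect competition: P = MC = 182, so 212 − Q = 182 and Q = 30.
CS = ½·(212 − 182)·30 = 450.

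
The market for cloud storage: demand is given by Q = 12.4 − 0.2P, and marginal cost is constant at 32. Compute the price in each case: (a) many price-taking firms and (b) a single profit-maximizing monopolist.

Competition: P = 32; Monopoly: P = 47

Inverting demand: P = 62 − 5Q.
Perfect competition: P = MC = 32, so 62 − 5Q = 32 and Q = 6.
A monopolist chooses Q where MR = MC. MR = 62 − 10Q; setting this equal to 32 gives Q = 3 and P = 47.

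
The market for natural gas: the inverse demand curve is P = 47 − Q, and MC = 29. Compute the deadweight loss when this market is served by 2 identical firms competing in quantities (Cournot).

DWL = 18

Perfect competition: P = MC = 29, so 47 − Q = 29 and Q = 18.
With 2 symmetric Cournot firms, each firm's FOC gives 47 − 3q = 29, so q = 6, Q = 2·6 = 12, and P = 35.
DWL is the triangle between Q = 12 and Q = 18: ½·(18 − 12)·(35 − 29) = 18.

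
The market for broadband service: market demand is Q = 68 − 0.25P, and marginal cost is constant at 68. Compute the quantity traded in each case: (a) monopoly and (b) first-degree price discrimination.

Monopoly: Q = 25.5; Perfect PD: Q = 51

Inverting demand: P = 272 − 4Q.
A monopolist chooses Q where MR = MC. MR = 272 − 8Q; setting this equal to 68 gives Q = 25.5 and P = 170.
With perfect price discrimination, output is the efficient level Q = 51 (where demand meets MC), but every buyer pays their willingness to pay: CS = 0 and PS = total surplus.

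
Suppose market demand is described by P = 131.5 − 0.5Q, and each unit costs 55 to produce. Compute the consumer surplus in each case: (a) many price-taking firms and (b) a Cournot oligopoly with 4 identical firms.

Competition: CS = 5852.25; Cournot: CS = 3745.44

Under competition P = MC = 55, so Q = (131.5 − 55)/0.5 = 153.
CS = ½·(131.5 − 55)·153 = 5852.25.
Cournot with 4 identical firms: the symmetric best-response condition is 131.5 − 2.5q = 55. Each firm produces q = 30.6, total output Q = 122.4, price P = 70.3.
CS = ½·(131.5 − 70.3)·122.4 = 3745.44.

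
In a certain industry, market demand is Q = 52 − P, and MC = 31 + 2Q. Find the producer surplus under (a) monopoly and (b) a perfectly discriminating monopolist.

Monopoly: PS = 55.125; Perfect PD: PS = 73.5

Inverting demand: P = 52 − Q.
A monopolist chooses Q where MR = MC. MR = 52 − 2Q; setting this equal to 31 + 2Q gives Q = 5.25 and P = 46.75.
PS = P·Q − VC(Q) = 46.75·5.25 − (31·5.25 + ½·2·5.25²) = 55.125.
A perfectly discriminating monopolist sells every unit with P(Q) ≥ MC(Q), so output equals the competitive quantity Q = 7. Each buyer pays their reservation price, so CS = 0 and the firm captures all surplus.
PS = ½·(52 − 31)·7 = 73.5.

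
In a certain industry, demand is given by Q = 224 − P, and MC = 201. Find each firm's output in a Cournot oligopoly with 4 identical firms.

q_i = 4.6

Inverting demand: P = 224 − Q.
In a 4-firm Cournot equilibrium, symmetry and the first-order condition give q = (224 − 201)/(5) = 4.6. So Q = 18.4 and P = 205.6.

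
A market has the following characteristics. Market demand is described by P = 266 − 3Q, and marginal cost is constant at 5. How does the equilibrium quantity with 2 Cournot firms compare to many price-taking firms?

Cournot with 2 identical firms: the symmetric best-response condition is 266 − 9q = 5. Each firm produces q = 29, total output Q = 58, price P = 92.
Competitive firms price at marginal cost: P = 5, giving Q = 87.

Cournot: Q = 58; Competition: Q = 87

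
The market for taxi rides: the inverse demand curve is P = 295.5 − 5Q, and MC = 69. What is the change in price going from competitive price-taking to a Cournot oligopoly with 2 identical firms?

P rises by 75.5

Under competition P = MC = 69, so Q = (295.5 − 69)/5 = 45.3.
Cournot with 2 identical firms: the symmetric best-response condition is 295.5 − 15q = 69. Each firm produces q = 15.1, total output Q = 30.2, price P = 144.5.
Change in price: 144.5 − 69 = 75.5.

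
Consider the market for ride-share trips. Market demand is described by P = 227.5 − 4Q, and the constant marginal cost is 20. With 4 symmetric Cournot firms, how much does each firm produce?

In a 4-firm Cournot equilibrium, symmetry and the first-order condition give q = (227.5 − 20)/(20) = 10.375. So Q = 41.5 and P = 61.5.

q_i = 10.375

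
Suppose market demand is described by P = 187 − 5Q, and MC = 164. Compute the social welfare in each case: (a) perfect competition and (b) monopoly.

Competition: TS = 52.9; Monopoly: TS = 39.675

Competitive firms price at marginal cost: P = 164, giving Q = 4.6.
CS = ½·(187 − 164)·4.6 = 52.9; PS = (164 − 164)·4.6 = 0; TS = 52.9.
Monopoly sets MR = MC: 187 − 10Q = 164 ⇒ Q = 2.3, P = 187 − 5·2.3 = 175.5.
CS = ½·(187 − 175.5)·2.3 = 13.225; PS = (175.5 − 164)·2.3 = 26.45; TS = 39.675.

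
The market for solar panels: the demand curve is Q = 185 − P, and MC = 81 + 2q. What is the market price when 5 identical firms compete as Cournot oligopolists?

P = 120

Inverting demand: P = 185 − Q.
With 5 symmetric Cournot firms, each firm's FOC gives 185 − 6q = 81 + 2q, so q = 13, Q = 5·13 = 65, and P = 120.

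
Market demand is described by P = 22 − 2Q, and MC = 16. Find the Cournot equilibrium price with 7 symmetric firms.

With 7 symmetric Cournot firms, each firm's FOC gives 22 − 16q = 16, so q = 0.375, Q = 7·0.375 = 2.625, and P = 16.75.

P = 16.75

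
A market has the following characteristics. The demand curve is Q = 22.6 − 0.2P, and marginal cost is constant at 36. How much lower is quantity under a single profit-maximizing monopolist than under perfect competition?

Inverting demand: P = 113 − 5Q.
Perfect competition: P = MC = 36, so 113 − 5Q = 36 and Q = 15.4.
Monopoly sets MR = MC: 113 − 10Q = 36 ⇒ Q = 7.7, P = 113 − 5·7.7 = 74.5.
Change in quantity: 7.7 − 15.4 = −7.7.

Q falls by 7.7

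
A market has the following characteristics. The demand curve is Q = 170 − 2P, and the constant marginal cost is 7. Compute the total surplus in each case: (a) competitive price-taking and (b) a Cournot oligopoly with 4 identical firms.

Inverting demand: P = 85 − 0.5Q.
Under competition P = MC = 7, so Q = (85 − 7)/0.5 = 156.
CS = ½·(85 − 7)·156 = 6084; PS = (7 − 7)·156 = 0; TS = 6084.
Cournot with 4 identical firms: the symmetric best-response condition is 85 − 2.5q = 7. Each firm produces q = 31.2, total output Q = 124.8, price P = 22.6.
CS = ½·(85 − 22.6)·124.8 = 3893.76; PS = (22.6 − 7)·124.8 = 1946.88; TS = 5840.64.

Competition: TS = 6084; Cournot: TS = 5840.64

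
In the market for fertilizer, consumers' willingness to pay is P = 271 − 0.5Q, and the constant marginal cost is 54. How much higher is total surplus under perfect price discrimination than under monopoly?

Total surplus rises by 11772.25

A monopolist chooses Q where MR = MC. MR = 271 − Q; setting this equal to 54 gives Q = 217 and P = 162.5.
CS = ½·(271 − 162.5)·217 = 11772.25; PS = (162.5 − 54)·217 = 23544.5; TS = 35316.75.
With perfect price discrimination, output is the efficient level Q = 434 (where demand meets MC), but every buyer pays their willingness to pay: CS = 0 and PS = total surplus.
TS = 47089 (equal to competitive TS).
Change in total surplus: 47089 − 35316.75 = 11772.25.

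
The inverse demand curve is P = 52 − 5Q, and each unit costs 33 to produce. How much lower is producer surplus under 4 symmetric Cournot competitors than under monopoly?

Producer surplus falls by 6.498

Monopoly sets MR = MC: 52 − 10Q = 33 ⇒ Q = 1.9, P = 52 − 5·1.9 = 42.5.
PS = (42.5 − 33)·1.9 = 18.05.
In a 4-firm Cournot equilibrium, symmetry and the first-order condition give q = (52 − 33)/(25) = 0.76. So Q = 3.04 and P = 36.8.
PS = (36.8 − 33)·3.04 = 11.552.
Change in producer surplus: 11.552 − 18.05 = −6.498.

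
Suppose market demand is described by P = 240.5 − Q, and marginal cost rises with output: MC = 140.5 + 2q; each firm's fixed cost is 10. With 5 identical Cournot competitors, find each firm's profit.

Cournot with 5 identical firms: the symmetric best-response condition is 240.5 − 6q = 140.5 + 2q. Each firm produces q = 12.5, total output Q = 62.5, price P = 178.
Each firm's profit = 178·12.5 − (140.5·12.5 + ½·2·12.5²) − 10 = 302.5.

π_i = 302.5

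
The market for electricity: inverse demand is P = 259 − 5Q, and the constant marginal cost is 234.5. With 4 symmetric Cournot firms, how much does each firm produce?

q_i = 0.98

In a 4-firm Cournot equilibrium, symmetry and the first-order condition give q = (259 − 234.5)/(25) = 0.98. So Q = 3.92 and P = 239.4.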